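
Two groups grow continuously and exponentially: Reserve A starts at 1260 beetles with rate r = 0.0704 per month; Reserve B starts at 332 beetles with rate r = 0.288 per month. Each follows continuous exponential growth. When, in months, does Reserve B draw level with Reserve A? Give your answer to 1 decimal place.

1260·e^(0.0704t) = 332·e^(0.288t)
1260/332 = e^((0.288 − 0.0704)t) → ln(3.79518) = 0.2176·t
t = 1.33373 / 0.2176

t ≈ 6.1 months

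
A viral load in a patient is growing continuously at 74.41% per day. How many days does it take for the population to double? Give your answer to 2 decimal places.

doubling time ≈ 0.93 days

doubling time = ln(2) / |r| = 0.69315 / 0.7441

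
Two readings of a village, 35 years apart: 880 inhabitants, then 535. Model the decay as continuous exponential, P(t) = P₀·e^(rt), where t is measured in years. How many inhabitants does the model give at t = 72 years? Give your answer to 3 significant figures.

≈ 316 inhabitants

r = ln(535/880) / 35 ≈ -0.014219 per year
P(72) = 880 · e^(-0.014219·72) = 880 · 0.35925 ≈ 316.14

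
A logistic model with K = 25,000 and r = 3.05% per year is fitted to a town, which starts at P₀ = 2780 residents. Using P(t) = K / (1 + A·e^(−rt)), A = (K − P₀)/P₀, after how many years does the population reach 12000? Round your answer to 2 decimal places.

t ≈ 65.52 years

A = (25000 − 2780)/2780 = 7.99281
12000 = 25000/(1 + 7.99281·e^(−0.0305t)) → 1 + 7.99281·e^(−0.0305t) = 2.08333
e^(−0.0305t) = 0.135539 → t = ln(7.37797)/0.0305 = 1.9985/0.0305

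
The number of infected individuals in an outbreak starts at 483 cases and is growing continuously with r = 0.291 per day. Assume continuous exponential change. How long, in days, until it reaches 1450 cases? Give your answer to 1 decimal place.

1450 = 483 · e^(0.291·t)
t = ln(1450/483) / 0.291 = ln(3.00207) / 0.291 = 1.0993 / 0.291

t ≈ 3.8 days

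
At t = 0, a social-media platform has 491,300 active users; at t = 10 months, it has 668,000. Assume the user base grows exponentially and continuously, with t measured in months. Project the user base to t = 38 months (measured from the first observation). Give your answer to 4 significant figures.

≈ 1,579,000 active users

r = ln(668000/491300) / 10 ≈ 0.030723 per month
P(38) = 491300 · e^(0.030723·38) = 491300 · 3.2139 ≈ 1578990.87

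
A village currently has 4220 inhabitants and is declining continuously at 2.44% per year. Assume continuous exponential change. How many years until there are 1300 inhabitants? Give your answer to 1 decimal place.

t ≈ 48.3 years

1300 = 4220 · e^(-0.0244·t)
t = ln(1300/4220) / -0.0244 = ln(0.30806) / -0.0244 = -1.17747 / -0.0244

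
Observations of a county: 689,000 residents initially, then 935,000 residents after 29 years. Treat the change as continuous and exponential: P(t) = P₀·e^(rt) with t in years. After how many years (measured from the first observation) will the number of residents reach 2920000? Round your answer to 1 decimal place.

t ≈ 137.2 years

r = ln(935000/689000) / 29 ≈ 0.010528 per year
t = ln(2920000/689000) / r = 1.4441 / 0.010528 ≈ 137.17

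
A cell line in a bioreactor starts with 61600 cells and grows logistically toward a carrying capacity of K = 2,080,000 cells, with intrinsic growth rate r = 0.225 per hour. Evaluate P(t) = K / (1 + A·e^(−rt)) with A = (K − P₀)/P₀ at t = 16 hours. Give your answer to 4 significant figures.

A = (2080000 − 61600)/61600 = 32.76623
P(16) = 2080000 / (1 + 32.76623·e^(−0.225·16)) = 2080000 / (1 + 32.76623·0.027324)
= 2080000 / 1.8953 ≈ 1097454.21

≈ 1,097,000 cells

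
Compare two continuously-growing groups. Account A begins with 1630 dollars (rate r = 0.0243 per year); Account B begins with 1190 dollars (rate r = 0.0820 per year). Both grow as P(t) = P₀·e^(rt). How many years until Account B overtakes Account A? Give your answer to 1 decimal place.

t ≈ 5.5 years

1630·e^(0.0243t) = 1190·e^(0.082t)
1630/1190 = e^((0.082 − 0.0243)t) → ln(1.36975) = 0.0577·t
t = 0.31463 / 0.0577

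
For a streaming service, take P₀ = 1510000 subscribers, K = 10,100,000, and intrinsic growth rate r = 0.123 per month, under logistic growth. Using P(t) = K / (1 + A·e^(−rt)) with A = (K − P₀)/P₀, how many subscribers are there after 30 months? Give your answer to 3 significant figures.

A = (10100000 − 1510000)/1510000 = 5.68874
P(30) = 10100000 / (1 + 5.68874·e^(−0.123·30)) = 10100000 / (1 + 5.68874·0.024972)
= 10100000 / 1.14206 ≈ 8843674.11

≈ 8,840,000 subscribers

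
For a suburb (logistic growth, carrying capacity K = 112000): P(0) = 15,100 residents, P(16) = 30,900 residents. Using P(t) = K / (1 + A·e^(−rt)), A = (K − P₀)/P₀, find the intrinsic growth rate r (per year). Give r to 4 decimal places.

A = (112000 − 15100)/15100 = 6.41722
30900 = 112000/(1 + 6.41722·e^(−r·16)) → e^(−16r) = (3.6246 − 1)/6.41722 = 0.408993
r = −ln(0.408993)/16 = 0.89406/16

r ≈ 0.0559 per year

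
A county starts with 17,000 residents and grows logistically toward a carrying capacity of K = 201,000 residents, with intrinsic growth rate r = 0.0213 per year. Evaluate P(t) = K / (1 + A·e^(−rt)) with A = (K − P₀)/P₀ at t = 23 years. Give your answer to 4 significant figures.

≈ 26,340 residents

A = (201000 − 17000)/17000 = 10.82353
P(23) = 201000 / (1 + 10.82353·e^(−0.0213·23)) = 201000 / (1 + 10.82353·0.612688)
= 201000 / 7.63144 ≈ 26338.4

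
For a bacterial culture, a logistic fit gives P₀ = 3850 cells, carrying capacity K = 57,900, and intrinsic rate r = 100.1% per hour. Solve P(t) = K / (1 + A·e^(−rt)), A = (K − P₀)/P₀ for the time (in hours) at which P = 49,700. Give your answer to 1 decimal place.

t ≈ 4.4 hours

A = (57900 − 3850)/3850 = 14.03896
49700 = 57900/(1 + 14.03896·e^(−1.001t)) → 1 + 14.03896·e^(−1.001t) = 1.16499
e^(−1.001t) = 0.011752 → t = ln(85.0898)/1.001 = 4.44371/1.001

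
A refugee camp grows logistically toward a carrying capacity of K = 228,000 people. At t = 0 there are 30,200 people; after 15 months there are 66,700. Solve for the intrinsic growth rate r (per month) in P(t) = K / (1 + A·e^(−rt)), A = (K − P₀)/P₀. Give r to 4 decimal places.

A = (228000 − 30200)/30200 = 6.54967
66700 = 228000/(1 + 6.54967·e^(−r·15)) → e^(−15r) = (3.41829 − 1)/6.54967 = 0.369223
r = −ln(0.369223)/15 = 0.99635/15

r ≈ 0.0664 per month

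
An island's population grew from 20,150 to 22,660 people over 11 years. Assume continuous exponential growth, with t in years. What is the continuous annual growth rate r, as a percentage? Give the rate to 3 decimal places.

r ≈ 1.067% per year

22660 = 20150 · e^(r·11)
e^(11r) = 22660/20150 = 1.12457
r = ln(1.12457) / 11 = 0.1174 / 11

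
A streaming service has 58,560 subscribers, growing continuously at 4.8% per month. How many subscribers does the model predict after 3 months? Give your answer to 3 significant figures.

P(3) = 58560 · e^(0.048·3) = 58560 · e^(0.144)
= 58560 · 1.15488 ≈ 67630.01

≈ 67,600 subscribers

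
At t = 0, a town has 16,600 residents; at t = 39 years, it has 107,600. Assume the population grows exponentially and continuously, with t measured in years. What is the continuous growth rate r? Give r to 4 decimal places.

107600 = 16600 · e^(r·39)
e^(39r) = 107600/16600 = 6.48193
r = ln(6.48193) / 39 = 1.86902 / 39

r ≈ 0.0479 per year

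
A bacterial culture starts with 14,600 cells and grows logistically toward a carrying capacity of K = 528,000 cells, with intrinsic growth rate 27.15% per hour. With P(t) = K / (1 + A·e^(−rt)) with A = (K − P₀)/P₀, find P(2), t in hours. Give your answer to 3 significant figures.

≈ 24,600 cells

A = (528000 − 14600)/14600 = 35.16438
P(2) = 528000 / (1 + 35.16438·e^(−0.2715·2)) = 528000 / (1 + 35.16438·0.581003)
= 528000 / 21.4306 ≈ 24637.67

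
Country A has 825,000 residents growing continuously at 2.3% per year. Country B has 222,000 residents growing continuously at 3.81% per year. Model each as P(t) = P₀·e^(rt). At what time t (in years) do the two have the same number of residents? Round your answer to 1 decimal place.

825000·e^(0.023t) = 222000·e^(0.0381t)
825000/222000 = e^((0.0381 − 0.023)t) → ln(3.71622) = 0.0151·t
t = 1.31271 / 0.0151

t ≈ 86.9 years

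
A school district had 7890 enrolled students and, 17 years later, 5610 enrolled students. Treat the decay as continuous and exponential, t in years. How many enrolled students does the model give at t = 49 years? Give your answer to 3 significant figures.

r = ln(5610/7890) / 17 ≈ -0.020061 per year
P(49) = 7890 · e^(-0.020061·49) = 7890 · 0.37418 ≈ 2952.3

≈ 2,950 enrolled students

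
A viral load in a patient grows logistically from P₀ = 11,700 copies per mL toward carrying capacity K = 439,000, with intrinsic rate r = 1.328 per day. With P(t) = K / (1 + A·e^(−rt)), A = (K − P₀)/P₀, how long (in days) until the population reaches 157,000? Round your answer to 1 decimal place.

t ≈ 2.3 days

A = (439000 − 11700)/11700 = 36.52137
157000 = 439000/(1 + 36.52137·e^(−1.328t)) → 1 + 36.52137·e^(−1.328t) = 2.79618
e^(−1.328t) = 0.049182 → t = ln(20.33282)/1.328 = 3.01224/1.328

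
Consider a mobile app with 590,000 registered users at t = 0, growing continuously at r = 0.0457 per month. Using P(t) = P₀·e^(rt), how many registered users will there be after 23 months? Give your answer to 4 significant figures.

P(23) = 590000 · e^(0.0457·23) = 590000 · e^(1.0511)
= 590000 · 2.8608 ≈ 1687869.8

≈ 1,688,000 registered users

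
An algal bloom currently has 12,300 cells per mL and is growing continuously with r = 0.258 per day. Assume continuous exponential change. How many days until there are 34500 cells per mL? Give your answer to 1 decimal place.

t ≈ 4.0 days

34500 = 12300 · e^(0.258·t)
t = ln(34500/12300) / 0.258 = ln(2.80488) / 0.258 = 1.03136 / 0.258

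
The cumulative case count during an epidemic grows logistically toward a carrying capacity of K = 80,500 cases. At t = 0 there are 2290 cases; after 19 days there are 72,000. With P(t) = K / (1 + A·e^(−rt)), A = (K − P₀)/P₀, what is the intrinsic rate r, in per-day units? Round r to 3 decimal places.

r ≈ 0.298 per day

A = (80500 − 2290)/2290 = 34.15284
72000 = 80500/(1 + 34.15284·e^(−r·19)) → e^(−19r) = (1.11806 − 1)/34.15284 = 0.003457
r = −ln(0.003457)/19 = 5.66745/19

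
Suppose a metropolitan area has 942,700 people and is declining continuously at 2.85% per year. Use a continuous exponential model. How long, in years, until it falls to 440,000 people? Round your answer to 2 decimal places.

t ≈ 26.74 years

440000 = 942700 · e^(-0.0285·t)
t = ln(440000/942700) / -0.0285 = ln(0.46674) / -0.0285 = -0.76197 / -0.0285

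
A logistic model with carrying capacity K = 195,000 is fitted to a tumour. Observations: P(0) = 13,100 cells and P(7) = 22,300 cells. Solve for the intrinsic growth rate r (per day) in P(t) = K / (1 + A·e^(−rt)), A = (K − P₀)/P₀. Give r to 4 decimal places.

r ≈ 0.0834 per day

A = (195000 − 13100)/13100 = 13.8855
22300 = 195000/(1 + 13.8855·e^(−r·7)) → e^(−7r) = (8.74439 − 1)/13.8855 = 0.557733
r = −ln(0.557733)/7 = 0.58388/7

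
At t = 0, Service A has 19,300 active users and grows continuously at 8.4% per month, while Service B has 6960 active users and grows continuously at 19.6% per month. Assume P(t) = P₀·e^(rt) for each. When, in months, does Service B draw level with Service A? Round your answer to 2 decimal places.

t ≈ 9.11 months

19300·e^(0.084t) = 6960·e^(0.196t)
19300/6960 = e^((0.196 − 0.084)t) → ln(2.77299) = 0.112·t
t = 1.01993 / 0.112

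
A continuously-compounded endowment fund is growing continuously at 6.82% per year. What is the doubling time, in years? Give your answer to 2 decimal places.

doubling time ≈ 10.16 years

doubling time = ln(2) / |r| = 0.69315 / 0.0682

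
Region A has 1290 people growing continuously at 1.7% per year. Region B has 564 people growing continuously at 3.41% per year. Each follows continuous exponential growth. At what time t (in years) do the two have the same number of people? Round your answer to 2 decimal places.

1290·e^(0.017t) = 564·e^(0.0341t)
1290/564 = e^((0.0341 − 0.017)t) → ln(2.28723) = 0.0171·t
t = 0.82734 / 0.0171

t ≈ 48.38 years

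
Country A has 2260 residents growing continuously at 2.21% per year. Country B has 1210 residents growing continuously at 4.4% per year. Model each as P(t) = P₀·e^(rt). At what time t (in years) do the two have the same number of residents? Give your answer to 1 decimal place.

2260·e^(0.0221t) = 1210·e^(0.044t)
2260/1210 = e^((0.044 − 0.0221)t) → ln(1.86777) = 0.0219·t
t = 0.62474 / 0.0219

t ≈ 28.5 years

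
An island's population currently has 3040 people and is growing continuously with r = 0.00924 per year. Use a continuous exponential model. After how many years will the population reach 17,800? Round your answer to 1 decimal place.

17800 = 3040 · e^(0.00924·t)
t = ln(17800/3040) / 0.00924 = ln(5.85526) / 0.00924 = 1.76734 / 0.00924

t ≈ 191.3 years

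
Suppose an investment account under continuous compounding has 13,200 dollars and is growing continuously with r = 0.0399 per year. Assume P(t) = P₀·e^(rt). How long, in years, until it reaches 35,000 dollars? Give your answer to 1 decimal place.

t ≈ 24.4 years

35000 = 13200 · e^(0.0399·t)
t = ln(35000/13200) / 0.0399 = ln(2.65152) / 0.0399 = 0.97513 / 0.0399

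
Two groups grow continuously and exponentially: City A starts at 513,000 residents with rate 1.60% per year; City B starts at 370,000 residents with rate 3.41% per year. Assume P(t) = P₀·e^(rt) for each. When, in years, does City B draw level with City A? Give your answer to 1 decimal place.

513000·e^(0.016t) = 370000·e^(0.0341t)
513000/370000 = e^((0.0341 − 0.016)t) → ln(1.38649) = 0.0181·t
t = 0.32677 / 0.0181

t ≈ 18.1 years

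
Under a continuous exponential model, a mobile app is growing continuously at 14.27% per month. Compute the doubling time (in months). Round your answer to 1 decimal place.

doubling time = ln(2) / |r| = 0.69315 / 0.1427

doubling time ≈ 4.9 months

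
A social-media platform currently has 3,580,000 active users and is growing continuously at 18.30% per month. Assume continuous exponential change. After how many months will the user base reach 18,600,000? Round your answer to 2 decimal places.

18600000 = 3580000 · e^(0.183·t)
t = ln(18600000/3580000) / 0.183 = ln(5.19553) / 0.183 = 1.6478 / 0.183

t ≈ 9.00 months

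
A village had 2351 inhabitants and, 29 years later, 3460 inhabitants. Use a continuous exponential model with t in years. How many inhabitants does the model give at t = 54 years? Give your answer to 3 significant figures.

r = ln(3460/2351) / 29 ≈ 0.013325 per year
P(54) = 2351 · e^(0.013325·54) = 2351 · 2.05352 ≈ 4827.82

≈ 4,830 inhabitants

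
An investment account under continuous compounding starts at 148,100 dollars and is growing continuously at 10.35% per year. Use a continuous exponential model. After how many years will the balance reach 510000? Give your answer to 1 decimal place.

t ≈ 11.9 years

510000 = 148100 · e^(0.1035·t)
t = ln(510000/148100) / 0.1035 = ln(3.44362) / 0.1035 = 1.23652 / 0.1035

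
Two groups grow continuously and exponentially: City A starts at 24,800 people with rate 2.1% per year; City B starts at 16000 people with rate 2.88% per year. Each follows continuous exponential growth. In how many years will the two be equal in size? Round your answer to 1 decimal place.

24800·e^(0.021t) = 16000·e^(0.0288t)
24800/16000 = e^((0.0288 − 0.021)t) → ln(1.55) = 0.0078·t
t = 0.43825 / 0.0078

t ≈ 56.2 years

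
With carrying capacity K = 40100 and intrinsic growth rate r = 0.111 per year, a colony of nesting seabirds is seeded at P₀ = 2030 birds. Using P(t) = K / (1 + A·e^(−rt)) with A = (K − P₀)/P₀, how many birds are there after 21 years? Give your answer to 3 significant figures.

≈ 14,200 birds

A = (40100 − 2030)/2030 = 18.75369
P(21) = 40100 / (1 + 18.75369·e^(−0.111·21)) = 40100 / (1 + 18.75369·0.097198)
= 40100 / 2.82283 ≈ 14205.6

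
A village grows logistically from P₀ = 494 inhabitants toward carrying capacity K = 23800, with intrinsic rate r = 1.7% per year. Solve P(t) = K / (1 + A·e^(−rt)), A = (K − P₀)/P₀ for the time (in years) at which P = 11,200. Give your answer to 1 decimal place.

t ≈ 219.8 years

A = (23800 − 494)/494 = 47.17814
11200 = 23800/(1 + 47.17814·e^(−0.017t)) → 1 + 47.17814·e^(−0.017t) = 2.125
e^(−0.017t) = 0.023846 → t = ln(41.93612)/0.017 = 3.73615/0.017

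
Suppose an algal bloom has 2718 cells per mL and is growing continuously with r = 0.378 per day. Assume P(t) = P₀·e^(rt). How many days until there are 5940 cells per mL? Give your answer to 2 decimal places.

t ≈ 2.07 days

5940 = 2718 · e^(0.378·t)
t = ln(5940/2718) / 0.378 = ln(2.18543) / 0.378 = 0.78181 / 0.378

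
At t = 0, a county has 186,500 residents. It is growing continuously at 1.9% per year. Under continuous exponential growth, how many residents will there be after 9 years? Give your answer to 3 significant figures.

P(9) = 186500 · e^(0.019·9) = 186500 · e^(0.171)
= 186500 · 1.18649 ≈ 221280.52

≈ 221,000 residents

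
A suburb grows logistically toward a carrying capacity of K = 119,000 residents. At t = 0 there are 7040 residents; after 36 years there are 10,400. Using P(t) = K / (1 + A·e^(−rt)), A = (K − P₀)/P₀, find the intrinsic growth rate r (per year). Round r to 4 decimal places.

r ≈ 0.0117 per year

A = (119000 − 7040)/7040 = 15.90341
10400 = 119000/(1 + 15.90341·e^(−r·36)) → e^(−36r) = (11.44231 − 1)/15.90341 = 0.656608
r = −ln(0.656608)/36 = 0.42067/36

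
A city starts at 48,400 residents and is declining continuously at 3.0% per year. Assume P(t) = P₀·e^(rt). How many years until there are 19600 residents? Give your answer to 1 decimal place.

t ≈ 30.1 years

19600 = 48400 · e^(-0.03·t)
t = ln(19600/48400) / -0.03 = ln(0.40496) / -0.03 = -0.90397 / -0.03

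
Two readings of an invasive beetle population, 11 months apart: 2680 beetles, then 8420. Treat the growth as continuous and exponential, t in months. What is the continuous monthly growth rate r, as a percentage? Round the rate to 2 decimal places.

8420 = 2680 · e^(r·11)
e^(11r) = 8420/2680 = 3.14179
r = ln(3.14179) / 11 = 1.14479 / 11

r ≈ 10.41% per month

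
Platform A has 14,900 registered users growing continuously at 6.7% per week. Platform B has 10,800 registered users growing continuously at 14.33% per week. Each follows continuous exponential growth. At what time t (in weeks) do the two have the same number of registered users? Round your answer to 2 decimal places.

t ≈ 4.22 weeks

14900·e^(0.067t) = 10800·e^(0.1433t)
14900/10800 = e^((0.1433 − 0.067)t) → ln(1.37963) = 0.0763·t
t = 0.32182 / 0.0763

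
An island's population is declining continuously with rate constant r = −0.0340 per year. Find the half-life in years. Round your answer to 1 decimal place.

half-life ≈ 20.4 years

half-life = ln(2) / |r| = 0.69315 / 0.034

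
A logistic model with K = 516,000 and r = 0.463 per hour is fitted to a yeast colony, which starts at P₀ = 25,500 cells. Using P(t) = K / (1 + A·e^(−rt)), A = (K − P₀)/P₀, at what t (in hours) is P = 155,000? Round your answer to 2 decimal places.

A = (516000 − 25500)/25500 = 19.23529
155000 = 516000/(1 + 19.23529·e^(−0.463t)) → 1 + 19.23529·e^(−0.463t) = 3.32903
e^(−0.463t) = 0.121081 → t = ln(8.25892)/0.463 = 2.11129/0.463

t ≈ 4.56 hours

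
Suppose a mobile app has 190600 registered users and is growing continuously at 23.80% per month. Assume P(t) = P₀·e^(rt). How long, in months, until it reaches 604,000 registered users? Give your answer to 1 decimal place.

604000 = 190600 · e^(0.238·t)
t = ln(604000/190600) / 0.238 = ln(3.16894) / 0.238 = 1.1534 / 0.238

t ≈ 4.8 months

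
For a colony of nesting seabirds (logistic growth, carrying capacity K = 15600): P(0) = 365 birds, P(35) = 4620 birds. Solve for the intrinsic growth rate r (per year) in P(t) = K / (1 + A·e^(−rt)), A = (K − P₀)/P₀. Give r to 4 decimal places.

A = (15600 − 365)/365 = 41.73973
4620 = 15600/(1 + 41.73973·e^(−r·35)) → e^(−35r) = (3.37662 − 1)/41.73973 = 0.056939
r = −ln(0.056939)/35 = 2.86577/35

r ≈ 0.0819 per year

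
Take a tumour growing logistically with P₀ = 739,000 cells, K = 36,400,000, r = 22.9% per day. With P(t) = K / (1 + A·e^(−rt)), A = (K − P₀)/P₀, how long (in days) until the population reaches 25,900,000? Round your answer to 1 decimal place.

A = (36400000 − 739000)/739000 = 48.25575
25900000 = 36400000/(1 + 48.25575·e^(−0.229t)) → 1 + 48.25575·e^(−0.229t) = 1.40541
e^(−0.229t) = 0.008401 → t = ln(119.03085)/0.229 = 4.77938/0.229

t ≈ 20.9 days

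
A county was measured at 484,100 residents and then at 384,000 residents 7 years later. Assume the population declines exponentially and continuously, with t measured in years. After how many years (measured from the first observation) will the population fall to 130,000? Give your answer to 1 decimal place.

r = ln(384000/484100) / 7 ≈ -0.033093 per year
t = ln(130000/484100) / r = -1.31476 / -0.033093 ≈ 39.73

t ≈ 39.7 years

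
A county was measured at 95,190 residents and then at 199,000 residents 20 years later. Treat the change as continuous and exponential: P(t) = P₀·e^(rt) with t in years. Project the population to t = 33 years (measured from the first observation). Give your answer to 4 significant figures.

≈ 321,400 residents

r = ln(199000/95190) / 20 ≈ 0.036871 per year
P(33) = 95190 · e^(0.036871·33) = 95190 · 3.37623 ≈ 321383.23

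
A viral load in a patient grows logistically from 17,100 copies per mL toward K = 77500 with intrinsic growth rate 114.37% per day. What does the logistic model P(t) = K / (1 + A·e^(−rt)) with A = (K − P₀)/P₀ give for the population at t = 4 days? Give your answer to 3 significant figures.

A = (77500 − 17100)/17100 = 3.53216
P(4) = 77500 / (1 + 3.53216·e^(−1.1437·4)) = 77500 / (1 + 3.53216·0.010308)
= 77500 / 1.03641 ≈ 74777.3

≈ 74,800 copies per mL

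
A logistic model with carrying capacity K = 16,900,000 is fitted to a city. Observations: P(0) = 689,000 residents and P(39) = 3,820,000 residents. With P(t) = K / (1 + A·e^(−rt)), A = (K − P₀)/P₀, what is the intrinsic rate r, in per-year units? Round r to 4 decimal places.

r ≈ 0.0494 per year

A = (16900000 − 689000)/689000 = 23.5283
3820000 = 16900000/(1 + 23.5283·e^(−r·39)) → e^(−39r) = (4.42408 − 1)/23.5283 = 0.14553
r = −ln(0.14553)/39 = 1.92737/39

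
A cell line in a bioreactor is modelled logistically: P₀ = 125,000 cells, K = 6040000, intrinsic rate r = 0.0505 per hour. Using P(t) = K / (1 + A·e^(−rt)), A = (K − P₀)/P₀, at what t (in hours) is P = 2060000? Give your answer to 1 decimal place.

t ≈ 63.3 hours

A = (6040000 − 125000)/125000 = 47.32
2060000 = 6040000/(1 + 47.32·e^(−0.0505t)) → 1 + 47.32·e^(−0.0505t) = 2.93204
e^(−0.0505t) = 0.040829 → t = ln(24.49226)/0.0505 = 3.19836/0.0505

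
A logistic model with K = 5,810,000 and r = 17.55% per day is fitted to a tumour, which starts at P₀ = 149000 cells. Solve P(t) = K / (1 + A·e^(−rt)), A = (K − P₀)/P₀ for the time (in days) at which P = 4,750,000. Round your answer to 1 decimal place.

A = (5810000 − 149000)/149000 = 37.99329
4750000 = 5810000/(1 + 37.99329·e^(−0.1755t)) → 1 + 37.99329·e^(−0.1755t) = 1.22316
e^(−0.1755t) = 0.005874 → t = ln(170.25294)/0.1755 = 5.13729/0.1755

t ≈ 29.3 days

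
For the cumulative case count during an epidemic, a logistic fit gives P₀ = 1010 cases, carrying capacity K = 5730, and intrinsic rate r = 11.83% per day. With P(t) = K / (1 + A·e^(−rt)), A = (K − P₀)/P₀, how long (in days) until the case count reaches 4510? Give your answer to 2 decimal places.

A = (5730 − 1010)/1010 = 4.67327
4510 = 5730/(1 + 4.67327·e^(−0.1183t)) → 1 + 4.67327·e^(−0.1183t) = 1.27051
e^(−0.1183t) = 0.057885 → t = ln(17.27577)/0.1183 = 2.8493/0.1183

t ≈ 24.09 days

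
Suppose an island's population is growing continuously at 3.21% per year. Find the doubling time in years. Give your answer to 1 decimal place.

doubling time = ln(2) / |r| = 0.69315 / 0.0321

doubling time ≈ 21.6 years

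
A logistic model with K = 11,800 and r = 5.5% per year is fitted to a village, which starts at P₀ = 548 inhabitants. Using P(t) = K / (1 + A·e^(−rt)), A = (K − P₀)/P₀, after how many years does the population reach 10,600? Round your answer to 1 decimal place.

A = (11800 − 548)/548 = 20.53285
10600 = 11800/(1 + 20.53285·e^(−0.055t)) → 1 + 20.53285·e^(−0.055t) = 1.11321
e^(−0.055t) = 0.005513 → t = ln(181.37348)/0.055 = 5.20056/0.055

t ≈ 94.6 years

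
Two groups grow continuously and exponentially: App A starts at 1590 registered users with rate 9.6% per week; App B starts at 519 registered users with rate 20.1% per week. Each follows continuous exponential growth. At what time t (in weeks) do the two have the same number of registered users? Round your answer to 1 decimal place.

1590·e^(0.096t) = 519·e^(0.201t)
1590/519 = e^((0.201 − 0.096)t) → ln(3.06358) = 0.105·t
t = 1.11959 / 0.105

t ≈ 10.7 weeks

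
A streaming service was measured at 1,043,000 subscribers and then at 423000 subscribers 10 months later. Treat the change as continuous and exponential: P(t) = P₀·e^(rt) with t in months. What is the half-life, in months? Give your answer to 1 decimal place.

half-life ≈ 7.7 months

r = ln(423000/1043000) / 10 = ln(0.40556) / 10 ≈ -0.090248 per month
half-life = ln 2 / |r| = 0.69315 / 0.090248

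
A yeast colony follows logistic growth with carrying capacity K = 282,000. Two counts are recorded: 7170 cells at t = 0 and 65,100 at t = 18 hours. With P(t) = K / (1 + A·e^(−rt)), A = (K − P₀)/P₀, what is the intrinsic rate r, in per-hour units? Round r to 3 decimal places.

A = (282000 − 7170)/7170 = 38.33054
65100 = 282000/(1 + 38.33054·e^(−r·18)) → e^(−18r) = (4.3318 − 1)/38.33054 = 0.086923
r = −ln(0.086923)/18 = 2.44274/18

r ≈ 0.136 per hour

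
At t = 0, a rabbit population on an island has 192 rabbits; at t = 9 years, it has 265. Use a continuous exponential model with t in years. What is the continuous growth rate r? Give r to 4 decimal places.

r ≈ 0.0358 per year

265 = 192 · e^(r·9)
e^(9r) = 265/192 = 1.38021
r = ln(1.38021) / 9 = 0.32223 / 9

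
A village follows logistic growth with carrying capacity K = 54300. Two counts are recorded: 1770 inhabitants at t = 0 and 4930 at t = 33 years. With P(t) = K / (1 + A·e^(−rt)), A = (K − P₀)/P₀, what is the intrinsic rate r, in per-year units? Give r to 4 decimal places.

r ≈ 0.0329 per year

A = (54300 − 1770)/1770 = 29.67797
4930 = 54300/(1 + 29.67797·e^(−r·33)) → e^(−33r) = (11.0142 − 1)/29.67797 = 0.337429
r = −ln(0.337429)/33 = 1.0864/33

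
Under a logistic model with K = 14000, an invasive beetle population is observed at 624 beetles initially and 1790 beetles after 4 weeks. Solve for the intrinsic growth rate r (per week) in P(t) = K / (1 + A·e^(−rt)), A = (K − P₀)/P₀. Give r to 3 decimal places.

r ≈ 0.286 per week

A = (14000 − 624)/624 = 21.4359
1790 = 14000/(1 + 21.4359·e^(−r·4)) → e^(−4r) = (7.82123 − 1)/21.4359 = 0.318215
r = −ln(0.318215)/4 = 1.14503/4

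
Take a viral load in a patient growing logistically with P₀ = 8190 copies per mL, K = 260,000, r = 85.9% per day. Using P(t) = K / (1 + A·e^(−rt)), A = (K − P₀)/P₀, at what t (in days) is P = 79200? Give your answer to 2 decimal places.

A = (260000 − 8190)/8190 = 30.74603
79200 = 260000/(1 + 30.74603·e^(−0.859t)) → 1 + 30.74603·e^(−0.859t) = 3.28283
e^(−0.859t) = 0.074248 → t = ln(13.46839)/0.859 = 2.60035/0.859

t ≈ 3.03 days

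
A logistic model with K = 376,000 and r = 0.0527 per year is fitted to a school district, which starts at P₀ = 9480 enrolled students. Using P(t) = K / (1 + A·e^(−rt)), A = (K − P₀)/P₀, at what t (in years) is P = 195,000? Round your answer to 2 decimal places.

A = (376000 − 9480)/9480 = 38.66245
195000 = 376000/(1 + 38.66245·e^(−0.0527t)) → 1 + 38.66245·e^(−0.0527t) = 1.92821
e^(−0.0527t) = 0.024008 → t = ln(41.65291)/0.0527 = 3.72937/0.0527

t ≈ 70.77 years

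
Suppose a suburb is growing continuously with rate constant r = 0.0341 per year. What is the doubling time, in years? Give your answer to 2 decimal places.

doubling time = ln(2) / |r| = 0.69315 / 0.0341

doubling time ≈ 20.33 years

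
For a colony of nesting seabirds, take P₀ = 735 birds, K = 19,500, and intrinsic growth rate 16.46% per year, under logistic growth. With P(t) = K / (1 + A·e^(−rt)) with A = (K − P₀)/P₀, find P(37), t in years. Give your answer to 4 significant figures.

A = (19500 − 735)/735 = 25.53061
P(37) = 19500 / (1 + 25.53061·e^(−0.1646·37)) = 19500 / (1 + 25.53061·0.002265)
= 19500 / 1.05783 ≈ 18434.04

≈ 18,430 birds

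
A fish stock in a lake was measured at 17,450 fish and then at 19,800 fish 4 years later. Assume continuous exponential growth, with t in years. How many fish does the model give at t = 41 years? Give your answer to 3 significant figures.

r = ln(19800/17450) / 4 ≈ 0.031586 per year
P(41) = 17450 · e^(0.031586·41) = 17450 · 3.65103 ≈ 63710.42

≈ 63,700 fish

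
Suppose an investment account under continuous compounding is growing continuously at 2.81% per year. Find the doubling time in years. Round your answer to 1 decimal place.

doubling time = ln(2) / |r| = 0.69315 / 0.0281

doubling time ≈ 24.7 years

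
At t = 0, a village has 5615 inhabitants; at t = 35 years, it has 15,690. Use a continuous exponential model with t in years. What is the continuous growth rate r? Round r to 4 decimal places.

r ≈ 0.0294 per year

15690 = 5615 · e^(r·35)
e^(35r) = 15690/5615 = 2.7943
r = ln(2.7943) / 35 = 1.02758 / 35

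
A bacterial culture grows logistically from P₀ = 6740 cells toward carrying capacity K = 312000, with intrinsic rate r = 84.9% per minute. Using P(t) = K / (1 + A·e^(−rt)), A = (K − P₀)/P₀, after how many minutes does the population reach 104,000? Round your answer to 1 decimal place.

A = (312000 − 6740)/6740 = 45.2908
104000 = 312000/(1 + 45.2908·e^(−0.849t)) → 1 + 45.2908·e^(−0.849t) = 3
e^(−0.849t) = 0.044159 → t = ln(22.6454)/0.849 = 3.11996/0.849

t ≈ 3.7 minutes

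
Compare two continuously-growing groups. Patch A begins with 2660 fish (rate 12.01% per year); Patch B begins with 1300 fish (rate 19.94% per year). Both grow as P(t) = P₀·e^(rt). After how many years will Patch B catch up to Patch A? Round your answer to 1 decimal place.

t ≈ 9.0 years

2660·e^(0.1201t) = 1300·e^(0.1994t)
2660/1300 = e^((0.1994 − 0.1201)t) → ln(2.04615) = 0.0793·t
t = 0.71596 / 0.0793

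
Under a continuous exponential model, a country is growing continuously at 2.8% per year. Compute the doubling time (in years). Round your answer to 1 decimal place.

doubling time = ln(2) / |r| = 0.69315 / 0.028

doubling time ≈ 24.8 years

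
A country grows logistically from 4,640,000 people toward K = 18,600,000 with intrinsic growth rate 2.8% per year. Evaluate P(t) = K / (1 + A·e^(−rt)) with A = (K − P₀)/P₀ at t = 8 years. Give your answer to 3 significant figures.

A = (18600000 − 4640000)/4640000 = 3.00862
P(8) = 18600000 / (1 + 3.00862·e^(−0.028·8)) = 18600000 / (1 + 3.00862·0.799315)
= 18600000 / 3.40484 ≈ 5462818.1

≈ 5,460,000 people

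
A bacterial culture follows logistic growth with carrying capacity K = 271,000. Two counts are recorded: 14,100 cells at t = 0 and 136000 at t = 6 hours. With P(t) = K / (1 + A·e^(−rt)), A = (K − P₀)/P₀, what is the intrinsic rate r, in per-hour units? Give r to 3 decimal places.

r ≈ 0.485 per hour

A = (271000 − 14100)/14100 = 18.21986
136000 = 271000/(1 + 18.21986·e^(−r·6)) → e^(−6r) = (1.99265 − 1)/18.21986 = 0.054482
r = −ln(0.054482)/6 = 2.90989/6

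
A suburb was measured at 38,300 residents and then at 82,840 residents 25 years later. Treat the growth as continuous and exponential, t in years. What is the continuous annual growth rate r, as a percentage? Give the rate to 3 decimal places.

r ≈ 3.086% per year

82840 = 38300 · e^(r·25)
e^(25r) = 82840/38300 = 2.16292
r = ln(2.16292) / 25 = 0.77146 / 25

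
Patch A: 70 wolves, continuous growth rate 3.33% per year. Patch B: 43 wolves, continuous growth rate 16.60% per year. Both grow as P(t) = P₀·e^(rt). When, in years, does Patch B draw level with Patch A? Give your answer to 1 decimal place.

t ≈ 3.7 years

70·e^(0.0333t) = 43·e^(0.166t)
70/43 = e^((0.166 − 0.0333)t) → ln(1.62791) = 0.1327·t
t = 0.4873 / 0.1327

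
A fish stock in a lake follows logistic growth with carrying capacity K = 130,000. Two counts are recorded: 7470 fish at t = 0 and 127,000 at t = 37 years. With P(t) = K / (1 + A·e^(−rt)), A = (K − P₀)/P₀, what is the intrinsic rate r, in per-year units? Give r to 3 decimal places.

r ≈ 0.177 per year

A = (130000 − 7470)/7470 = 16.40295
127000 = 130000/(1 + 16.40295·e^(−r·37)) → e^(−37r) = (1.02362 − 1)/16.40295 = 0.00144
r = −ln(0.00144)/37 = 6.54304/37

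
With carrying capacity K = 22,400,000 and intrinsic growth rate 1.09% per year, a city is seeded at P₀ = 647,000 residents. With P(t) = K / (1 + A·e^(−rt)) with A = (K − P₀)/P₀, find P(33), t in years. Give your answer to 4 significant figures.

≈ 915,600 residents

A = (22400000 − 647000)/647000 = 33.62133
P(33) = 22400000 / (1 + 33.62133·e^(−0.0109·33)) = 22400000 / (1 + 33.62133·0.697886)
= 22400000 / 24.46384 ≈ 915636.99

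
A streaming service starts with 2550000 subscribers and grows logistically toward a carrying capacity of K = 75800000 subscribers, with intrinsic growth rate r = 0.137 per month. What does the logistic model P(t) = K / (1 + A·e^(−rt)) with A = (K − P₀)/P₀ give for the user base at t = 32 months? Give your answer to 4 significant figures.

≈ 55,800,000 subscribers

A = (75800000 − 2550000)/2550000 = 28.72549
P(32) = 75800000 / (1 + 28.72549·e^(−0.137·32)) = 75800000 / (1 + 28.72549·0.012475)
= 75800000 / 1.35836 ≈ 55802554.56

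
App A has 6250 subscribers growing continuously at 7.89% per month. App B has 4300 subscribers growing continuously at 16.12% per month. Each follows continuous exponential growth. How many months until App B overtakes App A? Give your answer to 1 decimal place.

6250·e^(0.0789t) = 4300·e^(0.1612t)
6250/4300 = e^((0.1612 − 0.0789)t) → ln(1.45349) = 0.0823·t
t = 0.37397 / 0.0823

t ≈ 4.5 months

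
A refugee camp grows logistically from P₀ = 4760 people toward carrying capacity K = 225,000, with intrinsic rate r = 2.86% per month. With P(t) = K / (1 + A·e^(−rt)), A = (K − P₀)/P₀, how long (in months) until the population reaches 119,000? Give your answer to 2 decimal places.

A = (225000 − 4760)/4760 = 46.26891
119000 = 225000/(1 + 46.26891·e^(−0.0286t)) → 1 + 46.26891·e^(−0.0286t) = 1.89076
e^(−0.0286t) = 0.019252 → t = ln(51.9434)/0.0286 = 3.95015/0.0286

t ≈ 138.12 months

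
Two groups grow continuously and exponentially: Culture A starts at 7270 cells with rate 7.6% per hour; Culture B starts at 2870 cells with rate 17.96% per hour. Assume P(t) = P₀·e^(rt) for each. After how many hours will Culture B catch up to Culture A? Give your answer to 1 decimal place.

7270·e^(0.076t) = 2870·e^(0.1796t)
7270/2870 = e^((0.1796 − 0.076)t) → ln(2.5331) = 0.1036·t
t = 0.92944 / 0.1036

t ≈ 9.0 hours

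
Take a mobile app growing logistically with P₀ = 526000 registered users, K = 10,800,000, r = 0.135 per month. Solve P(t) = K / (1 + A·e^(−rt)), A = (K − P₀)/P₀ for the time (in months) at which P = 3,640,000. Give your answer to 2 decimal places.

A = (10800000 − 526000)/526000 = 19.53232
3640000 = 10800000/(1 + 19.53232·e^(−0.135t)) → 1 + 19.53232·e^(−0.135t) = 2.96703
e^(−0.135t) = 0.100707 → t = ln(9.92984)/0.135 = 2.29554/0.135

t ≈ 17.00 months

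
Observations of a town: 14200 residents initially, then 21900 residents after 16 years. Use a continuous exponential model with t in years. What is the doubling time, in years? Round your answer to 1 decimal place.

doubling time ≈ 25.6 years

r = ln(21900/14200) / 16 = ln(1.54225) / 16 ≈ 0.027078 per year
doubling time = ln 2 / |r| = 0.69315 / 0.027078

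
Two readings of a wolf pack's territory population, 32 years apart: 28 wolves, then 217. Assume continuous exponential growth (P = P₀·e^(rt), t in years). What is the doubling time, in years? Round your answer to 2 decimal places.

doubling time ≈ 10.83 years

r = ln(217/28) / 32 = ln(7.75) / 32 ≈ 0.06399 per year
doubling time = ln 2 / |r| = 0.69315 / 0.06399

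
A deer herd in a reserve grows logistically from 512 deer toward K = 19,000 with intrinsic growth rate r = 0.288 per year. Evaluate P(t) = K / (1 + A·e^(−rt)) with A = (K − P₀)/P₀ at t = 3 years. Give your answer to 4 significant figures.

≈ 1,171 deer

A = (19000 − 512)/512 = 36.10938
P(3) = 19000 / (1 + 36.10938·e^(−0.288·3)) = 19000 / (1 + 36.10938·0.421473)
= 19000 / 16.21912 ≈ 1171.46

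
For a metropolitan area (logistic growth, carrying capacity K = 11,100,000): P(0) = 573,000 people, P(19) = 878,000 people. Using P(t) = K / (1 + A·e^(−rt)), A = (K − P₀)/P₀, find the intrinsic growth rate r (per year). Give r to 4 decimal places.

r ≈ 0.0240 per year

A = (11100000 − 573000)/573000 = 18.37173
878000 = 11100000/(1 + 18.37173·e^(−r·19)) → e^(−19r) = (12.64237 − 1)/18.37173 = 0.633711
r = −ln(0.633711)/19 = 0.45616/19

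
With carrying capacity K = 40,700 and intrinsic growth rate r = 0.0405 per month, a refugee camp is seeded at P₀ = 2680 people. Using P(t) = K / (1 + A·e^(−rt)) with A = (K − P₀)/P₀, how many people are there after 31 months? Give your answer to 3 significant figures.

≈ 8,070 people

A = (40700 − 2680)/2680 = 14.18657
P(31) = 40700 / (1 + 14.18657·e^(−0.0405·31)) = 40700 / (1 + 14.18657·0.284933)
= 40700 / 5.04223 ≈ 8071.83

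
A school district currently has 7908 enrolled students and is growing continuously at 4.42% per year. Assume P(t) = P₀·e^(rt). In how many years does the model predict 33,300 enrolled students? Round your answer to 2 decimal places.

33300 = 7908 · e^(0.0442·t)
t = ln(33300/7908) / 0.0442 = ln(4.21093) / 0.0442 = 1.43768 / 0.0442

t ≈ 32.53 years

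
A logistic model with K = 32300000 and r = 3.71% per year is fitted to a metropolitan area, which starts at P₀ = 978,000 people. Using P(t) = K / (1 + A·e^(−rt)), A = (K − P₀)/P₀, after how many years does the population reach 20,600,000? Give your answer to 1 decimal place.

t ≈ 108.7 years

A = (32300000 − 978000)/978000 = 32.02658
20600000 = 32300000/(1 + 32.02658·e^(−0.0371t)) → 1 + 32.02658·e^(−0.0371t) = 1.56796
e^(−0.0371t) = 0.017734 → t = ln(56.38869)/0.0371 = 4.03227/0.0371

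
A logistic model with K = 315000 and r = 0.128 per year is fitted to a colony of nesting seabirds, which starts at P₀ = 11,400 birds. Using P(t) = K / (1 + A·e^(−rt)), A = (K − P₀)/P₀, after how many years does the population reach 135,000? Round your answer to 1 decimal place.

t ≈ 23.4 years

A = (315000 − 11400)/11400 = 26.63158
135000 = 315000/(1 + 26.63158·e^(−0.128t)) → 1 + 26.63158·e^(−0.128t) = 2.33333
e^(−0.128t) = 0.050066 → t = ln(19.97368)/0.128 = 2.99442/0.128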